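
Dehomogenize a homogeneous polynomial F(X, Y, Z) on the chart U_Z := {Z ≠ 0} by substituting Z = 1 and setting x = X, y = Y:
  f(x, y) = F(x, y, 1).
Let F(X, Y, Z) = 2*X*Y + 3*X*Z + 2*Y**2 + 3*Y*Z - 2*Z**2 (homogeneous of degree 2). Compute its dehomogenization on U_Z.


f(x, y) = 2*x*y + 3*x + 2*y**2 + 3*y - 2

On U_Z we set Z = 1. Each monomial c·X^i·Y^j·Z^k in F becomes c·x^i·y^j·1^k = c·x^i·y^j.
Substituting Z = 1: F(X, Y, 1) = 2*x*y + 3*x + 2*y**2 + 3*y - 2.
Note: deg(f) ≤ deg(F) = 2; strict inequality happens when F is divisible by Z (lost terms).


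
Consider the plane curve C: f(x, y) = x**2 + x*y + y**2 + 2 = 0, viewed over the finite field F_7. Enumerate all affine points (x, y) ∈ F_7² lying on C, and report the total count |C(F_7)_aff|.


Affine F_7-points: {(2, 2), (2, 3), (3, 2), (4, 5), (5, 4), (5, 5)}; count = 6.

For each of the 49 pairs (x, y) ∈ F_7², evaluate f(x, y) mod 7. Record the zeros.
  x = 0: [0↦2, 1↦3, 2↦6, 3↦4, 4↦4, 5↦6, 6↦3]  zeros at y ∈ ∅
  x = 1: [0↦3, 1↦5, 2↦2, 3↦1, 4↦2, 5↦5, 6↦3]  zeros at y ∈ ∅
  x = 2: [0↦6, 1↦2, 2↦0, 3↦0, 4↦2, 5↦6, 6↦5]  zeros at y ∈ {2, 3}
  x = 3: [0↦4, 1↦1, 2↦0, 3↦1, 4↦4, 5↦2, 6↦2]  zeros at y ∈ {2}
  x = 4: [0↦4, 1↦2, 2↦2, 3↦4, 4↦1, 5↦0, 6↦1]  zeros at y ∈ {5}
  x = 5: [0↦6, 1↦5, 2↦6, 3↦2, 4↦0, 5↦0, 6↦2]  zeros at y ∈ {4, 5}
  x = 6: [0↦3, 1↦3, 2↦5, 3↦2, 4↦1, 5↦2, 6↦5]  zeros at y ∈ ∅
Collecting zeros: affine points = {(2, 2), (2, 3), (3, 2), (4, 5), (5, 4), (5, 5)}.
Total count |C(F_7)_aff| = 6.


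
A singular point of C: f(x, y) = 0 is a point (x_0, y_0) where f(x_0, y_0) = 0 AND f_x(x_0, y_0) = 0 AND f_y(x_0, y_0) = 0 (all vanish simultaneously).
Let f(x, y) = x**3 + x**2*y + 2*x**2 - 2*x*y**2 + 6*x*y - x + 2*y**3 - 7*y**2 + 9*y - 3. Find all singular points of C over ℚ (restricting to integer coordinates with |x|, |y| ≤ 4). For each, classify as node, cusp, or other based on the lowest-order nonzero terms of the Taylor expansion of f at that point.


Singular points: {(-1, 1)}; classification: cusp.

Compute partial derivatives:
  f_x = 3*x**2 + 2*x*y + 4*x - 2*y**2 + 6*y - 1.
  f_y = x**2 - 4*x*y + 6*x + 6*y**2 - 14*y + 9.
Scan x_0 ∈ {−4, ..., 4}. For each x_0, f_y(x_0, y) is a polynomial in y; find its integer roots y ∈ {−4, ..., 4}, then test f_x and f at those candidates.
  x = -4: f_y(-4, y) = 6*y**2 + 2*y + 1; no integer root y with |y| ≤ 4.
  x = -3: f_y(-3, y) = 6*y**2 - 2*y; vanishes at y ∈ {0}. (-3, 0): f_x = 14 ≠ 0.
  x = -2: f_y(-2, y) = 6*y**2 - 6*y + 1; no integer root y with |y| ≤ 4.
  x = -1: f_y(-1, y) = 6*y**2 - 10*y + 4; vanishes at y ∈ {1}. (-1, 1): f_x = 0, f = 0 — SINGULAR.
  x = 0: f_y(0, y) = 6*y**2 - 14*y + 9; no integer root y with |y| ≤ 4.
  x = 1: f_y(1, y) = 6*y**2 - 18*y + 16; no integer root y with |y| ≤ 4.
  x = 2: f_y(2, y) = 6*y**2 - 22*y + 25; no integer root y with |y| ≤ 4.
  x = 3: f_y(3, y) = 6*y**2 - 26*y + 36; no integer root y with |y| ≤ 4.
  x = 4: f_y(4, y) = 6*y**2 - 30*y + 49; no integer root y with |y| ≤ 4.
Only singular point on the grid: (-1, 1).
Classify: substitute x = -1 + u, y = 1 + v and expand: f = u**3 + u**2*v - 2*u*v**2 + 2*v**3 + v**2.
No constant or linear terms (consistent with a singular point). Quadratic part: v**2. Cubic part: u**3 + u**2*v - 2*u*v**2 + 2*v**3.
The quadratic part v**2 is a perfect square, so there is a single (double) tangent line v = 0, i.e. y = 1. Restricting the cubic part to that line (v = 0) leaves u**3 ≠ 0, so f is not divisible by v and the branch is v² ≈ -u**3 to lowest order — this is a cusp.
Classification: cusp.


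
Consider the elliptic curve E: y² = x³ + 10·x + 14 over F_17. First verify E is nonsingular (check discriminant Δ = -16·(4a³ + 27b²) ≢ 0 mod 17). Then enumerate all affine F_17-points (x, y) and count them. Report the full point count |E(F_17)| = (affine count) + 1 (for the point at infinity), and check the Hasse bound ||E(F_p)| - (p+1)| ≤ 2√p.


Affine points = {(1, 5), (1, 12), (2, 5), (2, 12), (4, 4), (4, 13), (5, 6), (5, 11), (6, 1), (6, 16), (7, 6), (7, 11), (9, 0), (10, 3), (10, 14), (12, 3), (12, 14), (14, 5), (14, 12)}; affine count = 19; |E(F_17)| = 20.

Discriminant check: Δ ∝ 4a³ + 27b² = 4·10³ + 27·14² = 4·1000 + 27·196 ≡ 10 (mod 17). Nonzero ⇒ E is nonsingular.
For each x ∈ F_17, compute rhs = x³ + 10·x + 14 mod 17, then count y ∈ F_17 with y² ≡ rhs.
  x = 0: rhs = 14, matching y values: none (0 points).
  x = 1: rhs = 8, matching y values: 5, 12 (2 points).
  x = 2: rhs = 8, matching y values: 5, 12 (2 points).
  x = 3: rhs = 3, matching y values: none (0 points).
  x = 4: rhs = 16, matching y values: 4, 13 (2 points).
  x = 5: rhs = 2, matching y values: 6, 11 (2 points).
  x = 6: rhs = 1, matching y values: 1, 16 (2 points).
  x = 7: rhs = 2, matching y values: 6, 11 (2 points).
  x = 8: rhs = 11, matching y values: none (0 points).
  x = 9: rhs = 0, matching y values: 0 (1 points).
  x = 10: rhs = 9, matching y values: 3, 14 (2 points).
  x = 11: rhs = 10, matching y values: none (0 points).
  x = 12: rhs = 9, matching y values: 3, 14 (2 points).
  x = 13: rhs = 12, matching y values: none (0 points).
  x = 14: rhs = 8, matching y values: 5, 12 (2 points).
  x = 15: rhs = 3, matching y values: none (0 points).
  x = 16: rhs = 3, matching y values: none (0 points).
Total affine count: 19.
Full point count |E(F_17)| = 19 + 1 = 20.
Hasse bound: |20 − (17+1)| = |2| = 2 ≤ 2√17 ≈ 8.2462 ✓.


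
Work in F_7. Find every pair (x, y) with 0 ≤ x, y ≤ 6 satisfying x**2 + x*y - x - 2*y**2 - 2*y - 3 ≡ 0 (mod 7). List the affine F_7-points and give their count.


Affine F_7-points: {(0, 1), (0, 5), (3, 5), (3, 6), (6, 3), (6, 6)}; count = 6.

For each of the 49 pairs (x, y) ∈ F_7², evaluate f(x, y) mod 7. Record the zeros.
  x = 0: [0↦4, 1↦0, 2↦6, 3↦1, 4↦6, 5↦0, 6↦4]  zeros at y ∈ {1, 5}
  x = 1: [0↦4, 1↦1, 2↦1, 3↦4, 4↦3, 5↦5, 6↦3]  zeros at y ∈ ∅
  x = 2: [0↦6, 1↦4, 2↦5, 3↦2, 4↦2, 5↦5, 6↦4]  zeros at y ∈ ∅
  x = 3: [0↦3, 1↦2, 2↦4, 3↦2, 4↦3, 5↦0, 6↦0]  zeros at y ∈ {5, 6}
  x = 4: [0↦2, 1↦2, 2↦5, 3↦4, 4↦6, 5↦4, 6↦5]  zeros at y ∈ ∅
  x = 5: [0↦3, 1↦4, 2↦1, 3↦1, 4↦4, 5↦3, 6↦5]  zeros at y ∈ ∅
  x = 6: [0↦6, 1↦1, 2↦6, 3↦0, 4↦4, 5↦4, 6↦0]  zeros at y ∈ {3, 6}
Collecting zeros: affine points = {(0, 1), (0, 5), (3, 5), (3, 6), (6, 3), (6, 6)}.
Total count |C(F_7)_aff| = 6.


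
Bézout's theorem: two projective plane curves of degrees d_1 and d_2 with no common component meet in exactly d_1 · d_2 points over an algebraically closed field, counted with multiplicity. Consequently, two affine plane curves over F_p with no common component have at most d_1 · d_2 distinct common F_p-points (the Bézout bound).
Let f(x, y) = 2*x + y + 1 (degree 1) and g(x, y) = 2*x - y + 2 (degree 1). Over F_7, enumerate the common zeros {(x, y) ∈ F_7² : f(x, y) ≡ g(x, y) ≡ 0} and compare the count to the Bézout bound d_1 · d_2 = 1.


Common zeros: {(1, 4)}; count = 1; Bézout bound = 1.

deg(f) = 1, deg(g) = 1, so Bézout bound = 1.
Scan x ∈ F_7. For each x, list the y ∈ F_7 with f(x, y) ≡ 0 and those with g(x, y) ≡ 0 (mod 7); the common zeros in that column are the intersection.
  x = 0: f ≡ 0 at y ∈ {6}; g ≡ 0 at y ∈ {2}; common: ∅.
  x = 1: f ≡ 0 at y ∈ {4}; g ≡ 0 at y ∈ {4}; common: {4}.
  x = 2: f ≡ 0 at y ∈ {2}; g ≡ 0 at y ∈ {6}; common: ∅.
  x = 3: f ≡ 0 at y ∈ {0}; g ≡ 0 at y ∈ {1}; common: ∅.
  x = 4: f ≡ 0 at y ∈ {5}; g ≡ 0 at y ∈ {3}; common: ∅.
  x = 5: f ≡ 0 at y ∈ {3}; g ≡ 0 at y ∈ {5}; common: ∅.
  x = 6: f ≡ 0 at y ∈ {1}; g ≡ 0 at y ∈ {0}; common: ∅.
Collecting: common zeros = {(1, 4)}, so the count is 1.
Comparison with the Bézout bound: 1 ≤ 1 = deg(f)·deg(g), as expected for curves with no common component (the bound is attained).


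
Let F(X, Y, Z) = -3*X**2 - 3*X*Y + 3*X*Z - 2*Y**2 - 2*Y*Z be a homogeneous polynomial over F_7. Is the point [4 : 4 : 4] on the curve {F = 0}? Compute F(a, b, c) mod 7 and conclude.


F(4,4,4) ≡ 0 (mod 7); P is on the curve.

Evaluate F(4, 4, 4) term-by-term (mod 7).
  -3*X**2 ↦ -3·16·1·1 = -48
  -3*X*Y ↦ -3·4·4·1 = -48
  3*X*Z ↦ 3·4·1·4 = 48
  -2*Y**2 ↦ -2·1·16·1 = -32
  -2*Y*Z ↦ -2·1·4·4 = -32
Sum: F(4, 4, 4) = (-48) + (-48) + (48) + (-32) + (-32) = -112.
Reducing mod 7: -112 ≡ 0 (mod 7).
Since F(a, b, c) ≡ 0 (mod 7), P lies on the curve.


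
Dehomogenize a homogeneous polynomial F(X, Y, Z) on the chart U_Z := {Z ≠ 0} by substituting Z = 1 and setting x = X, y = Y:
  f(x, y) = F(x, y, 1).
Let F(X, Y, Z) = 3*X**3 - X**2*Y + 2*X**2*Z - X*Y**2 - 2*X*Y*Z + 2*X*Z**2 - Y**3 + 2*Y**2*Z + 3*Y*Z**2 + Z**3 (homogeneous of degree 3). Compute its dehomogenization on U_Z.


f(x, y) = 3*x**3 - x**2*y + 2*x**2 - x*y**2 - 2*x*y + 2*x - y**3 + 2*y**2 + 3*y + 1

On U_Z we set Z = 1. Each monomial c·X^i·Y^j·Z^k in F becomes c·x^i·y^j·1^k = c·x^i·y^j.
Substituting Z = 1: F(X, Y, 1) = 3*x**3 - x**2*y + 2*x**2 - x*y**2 - 2*x*y + 2*x - y**3 + 2*y**2 + 3*y + 1.
Note: deg(f) ≤ deg(F) = 3; strict inequality happens when F is divisible by Z (lost terms).


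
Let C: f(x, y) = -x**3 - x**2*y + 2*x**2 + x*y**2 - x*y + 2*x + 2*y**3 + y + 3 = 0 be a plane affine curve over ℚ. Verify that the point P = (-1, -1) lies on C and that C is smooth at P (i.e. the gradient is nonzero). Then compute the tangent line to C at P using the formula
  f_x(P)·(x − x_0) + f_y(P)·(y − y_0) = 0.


Tangent line at P: -5*x + 9*y + 4 = 0.

Step 1: f(-1, -1) = 0, so P lies on C.
Step 2: partial derivatives
  f_x(x, y) = -3*x**2 - 2*x*y + 4*x + y**2 - y + 2, f_y(x, y) = -x**2 + 2*x*y - x + 6*y**2 + 1.
  f_x(P) = -5, f_y(P) = 9 (gradient nonzero, so P is smooth).
Step 3: tangent line at P: -5·(x − -1) + 9·(y − -1) = 0.
Expanding: -5*x + 9*y + 4 = 0.


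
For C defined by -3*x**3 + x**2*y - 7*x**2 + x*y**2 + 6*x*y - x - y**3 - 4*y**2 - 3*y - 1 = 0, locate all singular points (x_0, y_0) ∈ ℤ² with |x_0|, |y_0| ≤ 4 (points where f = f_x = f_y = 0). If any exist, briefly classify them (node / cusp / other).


Singular points: {(-1, -2)}; classification: cusp.

Compute partial derivatives:
  f_x = -9*x**2 + 2*x*y - 14*x + y**2 + 6*y - 1.
  f_y = x**2 + 2*x*y + 6*x - 3*y**2 - 8*y - 3.
Scan x_0 ∈ {−4, ..., 4}. For each x_0, f_y(x_0, y) is a polynomial in y; find its integer roots y ∈ {−4, ..., 4}, then test f_x and f at those candidates.
  x = -4: f_y(-4, y) = -3*y**2 - 16*y - 11; no integer root y with |y| ≤ 4.
  x = -3: f_y(-3, y) = -3*y**2 - 14*y - 12; no integer root y with |y| ≤ 4.
  x = -2: f_y(-2, y) = -3*y**2 - 12*y - 11; no integer root y with |y| ≤ 4.
  x = -1: f_y(-1, y) = -3*y**2 - 10*y - 8; vanishes at y ∈ {-2}. (-1, -2): f_x = 0, f = 0 — SINGULAR.
  x = 0: f_y(0, y) = -3*y**2 - 8*y - 3; no integer root y with |y| ≤ 4.
  x = 1: f_y(1, y) = -3*y**2 - 6*y + 4; no integer root y with |y| ≤ 4.
  x = 2: f_y(2, y) = -3*y**2 - 4*y + 13; no integer root y with |y| ≤ 4.
  x = 3: f_y(3, y) = -3*y**2 - 2*y + 24; no integer root y with |y| ≤ 4.
  x = 4: f_y(4, y) = 37 - 3*y**2; no integer root y with |y| ≤ 4.
Only singular point on the grid: (-1, -2).
Classify: substitute x = -1 + u, y = -2 + v and expand: f = -3*u**3 + u**2*v + u*v**2 - v**3 + v**2.
No constant or linear terms (consistent with a singular point). Quadratic part: v**2. Cubic part: -3*u**3 + u**2*v + u*v**2 - v**3.
The quadratic part v**2 is a perfect square, so there is a single (double) tangent line v = 0, i.e. y = -2. Restricting the cubic part to that line (v = 0) leaves -3*u**3 ≠ 0, so f is not divisible by v and the branch is v² ≈ 3*u**3 to lowest order — this is a cusp.
Classification: cusp.


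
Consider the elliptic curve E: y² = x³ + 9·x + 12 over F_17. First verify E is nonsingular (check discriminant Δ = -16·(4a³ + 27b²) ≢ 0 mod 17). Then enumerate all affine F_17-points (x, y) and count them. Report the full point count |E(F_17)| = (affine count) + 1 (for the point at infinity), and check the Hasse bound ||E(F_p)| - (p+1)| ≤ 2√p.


Affine points = {(2, 2), (2, 15), (3, 7), (3, 10), (8, 1), (8, 16), (14, 3), (14, 14), (16, 6), (16, 11)}; affine count = 10; |E(F_17)| = 11.

Discriminant check: Δ ∝ 4a³ + 27b² = 4·9³ + 27·12² = 4·729 + 27·144 ≡ 4 (mod 17). Nonzero ⇒ E is nonsingular.
For each x ∈ F_17, compute rhs = x³ + 9·x + 12 mod 17, then count y ∈ F_17 with y² ≡ rhs.
  x = 0: rhs = 12, matching y values: none (0 points).
  x = 1: rhs = 5, matching y values: none (0 points).
  x = 2: rhs = 4, matching y values: 2, 15 (2 points).
  x = 3: rhs = 15, matching y values: 7, 10 (2 points).
  x = 4: rhs = 10, matching y values: none (0 points).
  x = 5: rhs = 12, matching y values: none (0 points).
  x = 6: rhs = 10, matching y values: none (0 points).
  x = 7: rhs = 10, matching y values: none (0 points).
  x = 8: rhs = 1, matching y values: 1, 16 (2 points).
  x = 9: rhs = 6, matching y values: none (0 points).
  x = 10: rhs = 14, matching y values: none (0 points).
  x = 11: rhs = 14, matching y values: none (0 points).
  x = 12: rhs = 12, matching y values: none (0 points).
  x = 13: rhs = 14, matching y values: none (0 points).
  x = 14: rhs = 9, matching y values: 3, 14 (2 points).
  x = 15: rhs = 3, matching y values: none (0 points).
  x = 16: rhs = 2, matching y values: 6, 11 (2 points).
Total affine count: 10.
Full point count |E(F_17)| = 10 + 1 = 11.
Hasse bound: |11 − (17+1)| = |-7| = 7 ≤ 2√17 ≈ 8.2462 ✓.


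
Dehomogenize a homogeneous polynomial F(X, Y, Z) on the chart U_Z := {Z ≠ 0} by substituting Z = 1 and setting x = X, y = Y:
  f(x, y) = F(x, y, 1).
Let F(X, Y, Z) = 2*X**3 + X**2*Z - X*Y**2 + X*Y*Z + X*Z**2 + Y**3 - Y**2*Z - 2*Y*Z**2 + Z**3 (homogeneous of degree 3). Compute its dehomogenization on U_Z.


f(x, y) = 2*x**3 + x**2 - x*y**2 + x*y + x + y**3 - y**2 - 2*y + 1

On U_Z we set Z = 1. Each monomial c·X^i·Y^j·Z^k in F becomes c·x^i·y^j·1^k = c·x^i·y^j.
Substituting Z = 1: F(X, Y, 1) = 2*x**3 + x**2 - x*y**2 + x*y + x + y**3 - y**2 - 2*y + 1.
Note: deg(f) ≤ deg(F) = 3; strict inequality happens when F is divisible by Z (lost terms).


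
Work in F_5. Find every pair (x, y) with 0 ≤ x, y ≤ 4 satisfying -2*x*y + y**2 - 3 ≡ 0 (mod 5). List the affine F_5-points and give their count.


Affine F_5-points: {(1, 3), (1, 4), (4, 1), (4, 2)}; count = 4.

For each of the 25 pairs (x, y) ∈ F_5², evaluate f(x, y) mod 5. Record the zeros.
  x = 0: [0↦2, 1↦3, 2↦1, 3↦1, 4↦3]  zeros at y ∈ ∅
  x = 1: [0↦2, 1↦1, 2↦2, 3↦0, 4↦0]  zeros at y ∈ {3, 4}
  x = 2: [0↦2, 1↦4, 2↦3, 3↦4, 4↦2]  zeros at y ∈ ∅
  x = 3: [0↦2, 1↦2, 2↦4, 3↦3, 4↦4]  zeros at y ∈ ∅
  x = 4: [0↦2, 1↦0, 2↦0, 3↦2, 4↦1]  zeros at y ∈ {1, 2}
Collecting zeros: affine points = {(1, 3), (1, 4), (4, 1), (4, 2)}.
Total count |C(F_5)_aff| = 4.


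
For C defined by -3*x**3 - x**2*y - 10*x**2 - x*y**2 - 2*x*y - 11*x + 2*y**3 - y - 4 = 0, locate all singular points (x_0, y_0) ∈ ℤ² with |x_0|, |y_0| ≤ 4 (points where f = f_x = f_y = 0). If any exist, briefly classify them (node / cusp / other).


Singular points: {(-1, 0)}; classification: node.

Compute partial derivatives:
  f_x = -9*x**2 - 2*x*y - 20*x - y**2 - 2*y - 11.
  f_y = -x**2 - 2*x*y - 2*x + 6*y**2 - 1.
Scan x_0 ∈ {−4, ..., 4}. For each x_0, f_y(x_0, y) is a polynomial in y; find its integer roots y ∈ {−4, ..., 4}, then test f_x and f at those candidates.
  x = -4: f_y(-4, y) = 6*y**2 + 8*y - 9; no integer root y with |y| ≤ 4.
  x = -3: f_y(-3, y) = 6*y**2 + 6*y - 4; no integer root y with |y| ≤ 4.
  x = -2: f_y(-2, y) = 6*y**2 + 4*y - 1; no integer root y with |y| ≤ 4.
  x = -1: f_y(-1, y) = 6*y**2 + 2*y; vanishes at y ∈ {0}. (-1, 0): f_x = 0, f = 0 — SINGULAR.
  x = 0: f_y(0, y) = 6*y**2 - 1; no integer root y with |y| ≤ 4.
  x = 1: f_y(1, y) = 6*y**2 - 2*y - 4; vanishes at y ∈ {1}. (1, 1): f_x = -45 ≠ 0.
  x = 2: f_y(2, y) = 6*y**2 - 4*y - 9; no integer root y with |y| ≤ 4.
  x = 3: f_y(3, y) = 6*y**2 - 6*y - 16; no integer root y with |y| ≤ 4.
  x = 4: f_y(4, y) = 6*y**2 - 8*y - 25; no integer root y with |y| ≤ 4.
Only singular point on the grid: (-1, 0).
Classify: substitute x = -1 + u, y = 0 + v and expand: f = -3*u**3 - u**2*v - u**2 - u*v**2 + 2*v**3 + v**2.
No constant or linear terms (consistent with a singular point). Quadratic part: -u**2 + v**2. Cubic part: -3*u**3 - u**2*v - u*v**2 + 2*v**3.
The quadratic part v**2 - u**2 = (v − u)(v + u) splits into two distinct linear factors, so there are two distinct tangent lines y − 0 = ±(x − -1) — this is a node (ordinary double point).
Classification: node.


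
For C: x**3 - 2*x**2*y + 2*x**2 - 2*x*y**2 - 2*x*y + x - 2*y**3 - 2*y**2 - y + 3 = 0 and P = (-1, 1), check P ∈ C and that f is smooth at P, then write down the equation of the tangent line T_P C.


Tangent line at P: 7 - 7*y = 0.

Step 1: f(-1, 1) = 0, so P lies on C.
Step 2: partial derivatives
  f_x(x, y) = 3*x**2 - 4*x*y + 4*x - 2*y**2 - 2*y + 1, f_y(x, y) = -2*x**2 - 4*x*y - 2*x - 6*y**2 - 4*y - 1.
  f_x(P) = 0, f_y(P) = -7 (gradient nonzero, so P is smooth).
Step 3: tangent line at P: 0·(x − -1) + -7·(y − 1) = 0.
Expanding: 7 - 7*y = 0.


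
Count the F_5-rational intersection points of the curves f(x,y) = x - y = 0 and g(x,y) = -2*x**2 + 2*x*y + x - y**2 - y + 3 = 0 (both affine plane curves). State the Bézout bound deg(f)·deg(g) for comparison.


Common zeros: ∅; count = 0; Bézout bound = 2.

deg(f) = 1, deg(g) = 2, so Bézout bound = 2.
Scan x ∈ F_5. For each x, list the y ∈ F_5 with f(x, y) ≡ 0 and those with g(x, y) ≡ 0 (mod 5); the common zeros in that column are the intersection.
  x = 0: f ≡ 0 at y ∈ {0}; g ≡ 0 at y ∈ ∅; common: ∅.
  x = 1: f ≡ 0 at y ∈ {1}; g ≡ 0 at y ∈ {2, 4}; common: ∅.
  x = 2: f ≡ 0 at y ∈ {2}; g ≡ 0 at y ∈ ∅; common: ∅.
  x = 3: f ≡ 0 at y ∈ {3}; g ≡ 0 at y ∈ ∅; common: ∅.
  x = 4: f ≡ 0 at y ∈ {4}; g ≡ 0 at y ∈ {0, 2}; common: ∅.
Collecting: common zeros = ∅, so the count is 0.
Comparison with the Bézout bound: 0 ≤ 2 = deg(f)·deg(g), as expected for curves with no common component (the affine F_5-count falls short of the bound because intersections may lie at infinity, over extension fields, or carry multiplicity).


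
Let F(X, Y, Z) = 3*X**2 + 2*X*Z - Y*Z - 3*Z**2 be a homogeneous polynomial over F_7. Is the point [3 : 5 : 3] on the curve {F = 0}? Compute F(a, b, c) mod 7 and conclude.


F(3,5,3) ≡ 3 (mod 7); P is NOT on the curve.

Evaluate F(3, 5, 3) term-by-term (mod 7).
  3*X**2 ↦ 3·9·1·1 = 27
  2*X*Z ↦ 2·3·1·3 = 18
  -Y*Z ↦ -1·1·5·3 = -15
  -3*Z**2 ↦ -3·1·1·9 = -27
Sum: F(3, 5, 3) = (27) + (18) + (-15) + (-27) = 3.
Reducing mod 7: 3 ≡ 3 (mod 7).
Since F(a, b, c) ≡ 3 ≠ 0 (mod 7), P does NOT lie on the curve.


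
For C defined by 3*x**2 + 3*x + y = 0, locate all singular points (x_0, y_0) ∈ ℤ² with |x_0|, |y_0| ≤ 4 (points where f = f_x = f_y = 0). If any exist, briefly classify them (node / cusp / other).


No singular points in the scanned grid; C is smooth there.

Compute partial derivatives:
  f_x = 6*x + 3.
  f_y = 1.
f_y = 1 is a nonzero constant, so f_y never vanishes: no point (x, y) can satisfy f = f_x = f_y = 0. In particular no (x, y) ∈ {−4, ..., 4}² is singular; the curve is smooth.


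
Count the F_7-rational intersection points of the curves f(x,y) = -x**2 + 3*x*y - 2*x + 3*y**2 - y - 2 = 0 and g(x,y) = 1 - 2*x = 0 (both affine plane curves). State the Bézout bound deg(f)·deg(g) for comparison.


Common zeros: ∅; count = 0; Bézout bound = 2.

deg(f) = 2, deg(g) = 1, so Bézout bound = 2.
Scan x ∈ F_7. For each x, list the y ∈ F_7 with f(x, y) ≡ 0 and those with g(x, y) ≡ 0 (mod 7); the common zeros in that column are the intersection.
  x = 0: f ≡ 0 at y ∈ {1, 4}; g ≡ 0 at y ∈ ∅; common: ∅.
  x = 1: f ≡ 0 at y ∈ {1, 3}; g ≡ 0 at y ∈ ∅; common: ∅.
  x = 2: f ≡ 0 at y ∈ ∅; g ≡ 0 at y ∈ ∅; common: ∅.
  x = 3: f ≡ 0 at y ∈ {4, 5}; g ≡ 0 at y ∈ ∅; common: ∅.
  x = 4: f ≡ 0 at y ∈ ∅; g ≡ 0 at y ∈ {0, 1, 2, 3, 4, 5, 6}; common: ∅.
  x = 5: f ≡ 0 at y ∈ ∅; g ≡ 0 at y ∈ ∅; common: ∅.
  x = 6: f ≡ 0 at y ∈ {3}; g ≡ 0 at y ∈ ∅; common: ∅.
Collecting: common zeros = ∅, so the count is 0.
Comparison with the Bézout bound: 0 ≤ 2 = deg(f)·deg(g), as expected for curves with no common component (the affine F_7-count falls short of the bound because intersections may lie at infinity, over extension fields, or carry multiplicity).


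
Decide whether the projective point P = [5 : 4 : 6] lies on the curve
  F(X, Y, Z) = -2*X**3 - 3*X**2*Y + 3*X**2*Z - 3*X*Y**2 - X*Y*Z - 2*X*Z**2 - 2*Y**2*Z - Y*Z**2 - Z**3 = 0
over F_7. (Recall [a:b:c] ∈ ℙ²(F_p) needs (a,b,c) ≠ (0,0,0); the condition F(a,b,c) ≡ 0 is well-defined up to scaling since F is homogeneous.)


F(5,4,6) ≡ 0 (mod 7); P is on the curve.

Evaluate F(5, 4, 6) term-by-term (mod 7).
  -2*X**3 ↦ -2·125·1·1 = -250
  -3*X**2*Y ↦ -3·25·4·1 = -300
  3*X**2*Z ↦ 3·25·1·6 = 450
  -3*X*Y**2 ↦ -3·5·16·1 = -240
  -X*Y*Z ↦ -1·5·4·6 = -120
  -2*X*Z**2 ↦ -2·5·1·36 = -360
  -2*Y**2*Z ↦ -2·1·16·6 = -192
  -Y*Z**2 ↦ -1·1·4·36 = -144
  -Z**3 ↦ -1·1·1·216 = -216
Sum: F(5, 4, 6) = (-250) + (-300) + (450) + (-240) + (-120) + (-360) + (-192) + (-144) + (-216) = -1372.
Reducing mod 7: -1372 ≡ 0 (mod 7).
Since F(a, b, c) ≡ 0 (mod 7), P lies on the curve.


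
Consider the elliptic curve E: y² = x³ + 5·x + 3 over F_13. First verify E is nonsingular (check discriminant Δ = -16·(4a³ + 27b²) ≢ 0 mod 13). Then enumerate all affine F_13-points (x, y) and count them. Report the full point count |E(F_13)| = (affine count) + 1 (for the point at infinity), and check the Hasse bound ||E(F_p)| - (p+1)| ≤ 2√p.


Affine points = {(0, 4), (0, 9), (1, 3), (1, 10), (4, 3), (4, 10), (5, 6), (5, 7), (7, 2), (7, 11), (8, 3), (8, 10), (9, 6), (9, 7), (10, 0), (12, 6), (12, 7)}; affine count = 17; |E(F_13)| = 18.

Discriminant check: Δ ∝ 4a³ + 27b² = 4·5³ + 27·3² = 4·125 + 27·9 ≡ 2 (mod 13). Nonzero ⇒ E is nonsingular.
For each x ∈ F_13, compute rhs = x³ + 5·x + 3 mod 13, then count y ∈ F_13 with y² ≡ rhs.
  x = 0: rhs = 3, matching y values: 4, 9 (2 points).
  x = 1: rhs = 9, matching y values: 3, 10 (2 points).
  x = 2: rhs = 8, matching y values: none (0 points).
  x = 3: rhs = 6, matching y values: none (0 points).
  x = 4: rhs = 9, matching y values: 3, 10 (2 points).
  x = 5: rhs = 10, matching y values: 6, 7 (2 points).
  x = 6: rhs = 2, matching y values: none (0 points).
  x = 7: rhs = 4, matching y values: 2, 11 (2 points).
  x = 8: rhs = 9, matching y values: 3, 10 (2 points).
  x = 9: rhs = 10, matching y values: 6, 7 (2 points).
  x = 10: rhs = 0, matching y values: 0 (1 points).
  x = 11: rhs = 11, matching y values: none (0 points).
  x = 12: rhs = 10, matching y values: 6, 7 (2 points).
Total affine count: 17.
Full point count |E(F_13)| = 17 + 1 = 18.
Hasse bound: |18 − (13+1)| = |4| = 4 ≤ 2√13 ≈ 7.2111 ✓.


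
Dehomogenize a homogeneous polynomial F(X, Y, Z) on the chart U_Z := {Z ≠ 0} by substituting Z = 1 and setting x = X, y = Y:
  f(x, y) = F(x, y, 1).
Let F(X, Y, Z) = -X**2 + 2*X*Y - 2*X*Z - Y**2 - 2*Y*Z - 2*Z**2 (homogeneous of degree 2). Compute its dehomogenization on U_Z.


f(x, y) = -x**2 + 2*x*y - 2*x - y**2 - 2*y - 2

On U_Z we set Z = 1. Each monomial c·X^i·Y^j·Z^k in F becomes c·x^i·y^j·1^k = c·x^i·y^j.
Substituting Z = 1: F(X, Y, 1) = -x**2 + 2*x*y - 2*x - y**2 - 2*y - 2.
Note: deg(f) ≤ deg(F) = 2; strict inequality happens when F is divisible by Z (lost terms).


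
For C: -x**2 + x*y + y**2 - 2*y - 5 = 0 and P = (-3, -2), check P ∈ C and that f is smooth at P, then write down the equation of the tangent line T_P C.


Tangent line at P: 4*x - 9*y - 6 = 0.

Step 1: f(-3, -2) = 0, so P lies on C.
Step 2: partial derivatives
  f_x(x, y) = -2*x + y, f_y(x, y) = x + 2*y - 2.
  f_x(P) = 4, f_y(P) = -9 (gradient nonzero, so P is smooth).
Step 3: tangent line at P: 4·(x − -3) + -9·(y − -2) = 0.
Expanding: 4*x - 9*y - 6 = 0.


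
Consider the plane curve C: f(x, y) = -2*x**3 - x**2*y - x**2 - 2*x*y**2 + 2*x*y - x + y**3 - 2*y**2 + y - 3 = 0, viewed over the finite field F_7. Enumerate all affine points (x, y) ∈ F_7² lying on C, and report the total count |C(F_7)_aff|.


Affine F_7-points: {(0, 5), (0, 6), (1, 0), (1, 5), (1, 6), (2, 3), (3, 5), (5, 1), (5, 3), (6, 6)}; count = 10.

For each of the 49 pairs (x, y) ∈ F_7², evaluate f(x, y) mod 7. Record the zeros.
  x = 0: [0↦4, 1↦4, 2↦6, 3↦2, 4↦5, 5↦0, 6↦0]  zeros at y ∈ {5, 6}
  x = 1: [0↦0, 1↦6, 2↦3, 3↦4, 4↦1, 5↦0, 6↦0]  zeros at y ∈ {0, 5, 6}
  x = 2: [0↦3, 1↦6, 2↦3, 3↦0, 4↦3, 5↦4, 6↦2]  zeros at y ∈ {3}
  x = 3: [0↦1, 1↦6, 2↦1, 3↦6, 4↦6, 5↦0, 6↦1]  zeros at y ∈ {5}
  x = 4: [0↦3, 1↦1, 2↦6, 3↦3, 4↦5, 5↦4, 6↦6]  zeros at y ∈ ∅
  x = 5: [0↦4, 1↦0, 2↦6, 3↦0, 4↦2, 5↦4, 6↦5]  zeros at y ∈ {1, 3}
  x = 6: [0↦6, 1↦5, 2↦3, 3↦6, 4↦6, 5↦2, 6↦0]  zeros at y ∈ {6}
Collecting zeros: affine points = {(0, 5), (0, 6), (1, 0), (1, 5), (1, 6), (2, 3), (3, 5), (5, 1), (5, 3), (6, 6)}.
Total count |C(F_7)_aff| = 10.


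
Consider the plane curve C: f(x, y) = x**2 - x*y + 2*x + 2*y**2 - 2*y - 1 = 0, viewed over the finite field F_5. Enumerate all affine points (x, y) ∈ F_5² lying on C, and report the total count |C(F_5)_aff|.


Affine F_5-points: {(2, 1)}; count = 1.

For each of the 25 pairs (x, y) ∈ F_5², evaluate f(x, y) mod 5. Record the zeros.
  x = 0: [0↦4, 1↦4, 2↦3, 3↦1, 4↦3]  zeros at y ∈ ∅
  x = 1: [0↦2, 1↦1, 2↦4, 3↦1, 4↦2]  zeros at y ∈ ∅
  x = 2: [0↦2, 1↦0, 2↦2, 3↦3, 4↦3]  zeros at y ∈ {1}
  x = 3: [0↦4, 1↦1, 2↦2, 3↦2, 4↦1]  zeros at y ∈ ∅
  x = 4: [0↦3, 1↦4, 2↦4, 3↦3, 4↦1]  zeros at y ∈ ∅
Collecting zeros: affine points = {(2, 1)}.
Total count |C(F_5)_aff| = 1.


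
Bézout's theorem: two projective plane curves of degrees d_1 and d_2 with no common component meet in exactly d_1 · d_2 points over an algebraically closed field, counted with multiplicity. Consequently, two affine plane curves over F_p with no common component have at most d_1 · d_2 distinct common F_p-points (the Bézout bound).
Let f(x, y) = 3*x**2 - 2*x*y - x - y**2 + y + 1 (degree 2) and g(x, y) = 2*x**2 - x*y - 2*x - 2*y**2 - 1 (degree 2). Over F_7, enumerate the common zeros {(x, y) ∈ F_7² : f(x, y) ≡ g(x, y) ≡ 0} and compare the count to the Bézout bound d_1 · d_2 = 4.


Common zeros: {(2, 3), (5, 2)}; count = 2; Bézout bound = 4.

deg(f) = 2, deg(g) = 2, so Bézout bound = 4.
Scan x ∈ F_7. For each x, list the y ∈ F_7 with f(x, y) ≡ 0 and those with g(x, y) ≡ 0 (mod 7); the common zeros in that column are the intersection.
  x = 0: f ≡ 0 at y ∈ ∅; g ≡ 0 at y ∈ ∅; common: ∅.
  x = 1: f ≡ 0 at y ∈ ∅; g ≡ 0 at y ∈ {5}; common: ∅.
  x = 2: f ≡ 0 at y ∈ {1, 3}; g ≡ 0 at y ∈ {3}; common: {3}.
  x = 3: f ≡ 0 at y ∈ ∅; g ≡ 0 at y ∈ ∅; common: ∅.
  x = 4: f ≡ 0 at y ∈ ∅; g ≡ 0 at y ∈ {2, 3}; common: ∅.
  x = 5: f ≡ 0 at y ∈ {2, 3}; g ≡ 0 at y ∈ {2, 6}; common: {2}.
  x = 6: f ≡ 0 at y ∈ {1, 2}; g ≡ 0 at y ∈ {5, 6}; common: ∅.
Collecting: common zeros = {(2, 3), (5, 2)}, so the count is 2.
Comparison with the Bézout bound: 2 ≤ 4 = deg(f)·deg(g), as expected for curves with no common component (the affine F_7-count falls short of the bound because intersections may lie at infinity, over extension fields, or carry multiplicity).


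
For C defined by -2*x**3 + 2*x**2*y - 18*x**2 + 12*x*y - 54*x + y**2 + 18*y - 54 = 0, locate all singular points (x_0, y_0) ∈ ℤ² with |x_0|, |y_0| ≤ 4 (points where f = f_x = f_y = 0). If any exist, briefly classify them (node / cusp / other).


Singular points: {(-3, 0)}; classification: cusp.

Compute partial derivatives:
  f_x = -6*x**2 + 4*x*y - 36*x + 12*y - 54.
  f_y = 2*x**2 + 12*x + 2*y + 18.
Scan x_0 ∈ {−4, ..., 4}. For each x_0, f_y(x_0, y) is a polynomial in y; find its integer roots y ∈ {−4, ..., 4}, then test f_x and f at those candidates.
  x = -4: f_y(-4, y) = 2*y + 2; vanishes at y ∈ {-1}. (-4, -1): f_x = -2 ≠ 0.
  x = -3: f_y(-3, y) = 2*y; vanishes at y ∈ {0}. (-3, 0): f_x = 0, f = 0 — SINGULAR.
  x = -2: f_y(-2, y) = 2*y + 2; vanishes at y ∈ {-1}. (-2, -1): f_x = -10 ≠ 0.
  x = -1: f_y(-1, y) = 2*y + 8; vanishes at y ∈ {-4}. (-1, -4): f_x = -56 ≠ 0.
  x = 0: f_y(0, y) = 2*y + 18; no integer root y with |y| ≤ 4.
  x = 1: f_y(1, y) = 2*y + 32; no integer root y with |y| ≤ 4.
  x = 2: f_y(2, y) = 2*y + 50; no integer root y with |y| ≤ 4.
  x = 3: f_y(3, y) = 2*y + 72; no integer root y with |y| ≤ 4.
  x = 4: f_y(4, y) = 2*y + 98; no integer root y with |y| ≤ 4.
Only singular point on the grid: (-3, 0).
Classify: substitute x = -3 + u, y = 0 + v and expand: f = -2*u**3 + 2*u**2*v + v**2.
No constant or linear terms (consistent with a singular point). Quadratic part: v**2. Cubic part: -2*u**3 + 2*u**2*v.
The quadratic part v**2 is a perfect square, so there is a single (double) tangent line v = 0, i.e. y = 0. Restricting the cubic part to that line (v = 0) leaves -2*u**3 ≠ 0, so f is not divisible by v and the branch is v² ≈ 2*u**3 to lowest order — this is a cusp.
Classification: cusp.


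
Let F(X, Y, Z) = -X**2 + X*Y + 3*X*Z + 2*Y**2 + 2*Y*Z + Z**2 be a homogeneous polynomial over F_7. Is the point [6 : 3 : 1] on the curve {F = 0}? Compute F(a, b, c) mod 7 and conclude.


F(6,3,1) ≡ 4 (mod 7); P is NOT on the curve.

Evaluate F(6, 3, 1) term-by-term (mod 7).
  -X**2 ↦ -1·36·1·1 = -36
  X*Y ↦ 1·6·3·1 = 18
  3*X*Z ↦ 3·6·1·1 = 18
  2*Y**2 ↦ 2·1·9·1 = 18
  2*Y*Z ↦ 2·1·3·1 = 6
  Z**2 ↦ 1·1·1·1 = 1
Sum: F(6, 3, 1) = (-36) + (18) + (18) + (18) + (6) + (1) = 25.
Reducing mod 7: 25 ≡ 4 (mod 7).
Since F(a, b, c) ≡ 4 ≠ 0 (mod 7), P does NOT lie on the curve.


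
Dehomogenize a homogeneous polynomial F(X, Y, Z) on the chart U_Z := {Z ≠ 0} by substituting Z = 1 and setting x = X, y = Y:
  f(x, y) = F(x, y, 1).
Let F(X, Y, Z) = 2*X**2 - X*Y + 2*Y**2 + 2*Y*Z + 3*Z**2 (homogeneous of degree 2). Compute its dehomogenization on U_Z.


f(x, y) = 2*x**2 - x*y + 2*y**2 + 2*y + 3

On U_Z we set Z = 1. Each monomial c·X^i·Y^j·Z^k in F becomes c·x^i·y^j·1^k = c·x^i·y^j.
Substituting Z = 1: F(X, Y, 1) = 2*x**2 - x*y + 2*y**2 + 2*y + 3.
Note: deg(f) ≤ deg(F) = 2; strict inequality happens when F is divisible by Z (lost terms).


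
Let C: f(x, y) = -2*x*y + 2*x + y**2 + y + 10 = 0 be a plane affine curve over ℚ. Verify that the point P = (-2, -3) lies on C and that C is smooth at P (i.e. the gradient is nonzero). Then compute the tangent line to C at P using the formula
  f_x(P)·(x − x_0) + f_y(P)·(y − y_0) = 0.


Tangent line at P: 8*x - y + 13 = 0.

Step 1: f(-2, -3) = 0, so P lies on C.
Step 2: partial derivatives
  f_x(x, y) = 2 - 2*y, f_y(x, y) = -2*x + 2*y + 1.
  f_x(P) = 8, f_y(P) = -1 (gradient nonzero, so P is smooth).
Step 3: tangent line at P: 8·(x − -2) + -1·(y − -3) = 0.
Expanding: 8*x - y + 13 = 0.


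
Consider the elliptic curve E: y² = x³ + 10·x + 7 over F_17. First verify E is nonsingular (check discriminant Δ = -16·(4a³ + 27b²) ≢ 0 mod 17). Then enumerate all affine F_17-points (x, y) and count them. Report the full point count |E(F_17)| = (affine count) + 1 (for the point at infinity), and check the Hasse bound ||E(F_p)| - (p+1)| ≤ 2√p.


Affine points = {(1, 1), (1, 16), (2, 1), (2, 16), (3, 8), (3, 9), (4, 3), (4, 14), (8, 2), (8, 15), (10, 6), (10, 11), (12, 6), (12, 11), (14, 1), (14, 16), (15, 8), (15, 9), (16, 8), (16, 9)}; affine count = 20; |E(F_17)| = 21.

Discriminant check: Δ ∝ 4a³ + 27b² = 4·10³ + 27·7² = 4·1000 + 27·49 ≡ 2 (mod 17). Nonzero ⇒ E is nonsingular.
For each x ∈ F_17, compute rhs = x³ + 10·x + 7 mod 17, then count y ∈ F_17 with y² ≡ rhs.
  x = 0: rhs = 7, matching y values: none (0 points).
  x = 1: rhs = 1, matching y values: 1, 16 (2 points).
  x = 2: rhs = 1, matching y values: 1, 16 (2 points).
  x = 3: rhs = 13, matching y values: 8, 9 (2 points).
  x = 4: rhs = 9, matching y values: 3, 14 (2 points).
  x = 5: rhs = 12, matching y values: none (0 points).
  x = 6: rhs = 11, matching y values: none (0 points).
  x = 7: rhs = 12, matching y values: none (0 points).
  x = 8: rhs = 4, matching y values: 2, 15 (2 points).
  x = 9: rhs = 10, matching y values: none (0 points).
  x = 10: rhs = 2, matching y values: 6, 11 (2 points).
  x = 11: rhs = 3, matching y values: none (0 points).
  x = 12: rhs = 2, matching y values: 6, 11 (2 points).
  x = 13: rhs = 5, matching y values: none (0 points).
  x = 14: rhs = 1, matching y values: 1, 16 (2 points).
  x = 15: rhs = 13, matching y values: 8, 9 (2 points).
  x = 16: rhs = 13, matching y values: 8, 9 (2 points).
Total affine count: 20.
Full point count |E(F_17)| = 20 + 1 = 21.
Hasse bound: |21 − (17+1)| = |3| = 3 ≤ 2√17 ≈ 8.2462 ✓.


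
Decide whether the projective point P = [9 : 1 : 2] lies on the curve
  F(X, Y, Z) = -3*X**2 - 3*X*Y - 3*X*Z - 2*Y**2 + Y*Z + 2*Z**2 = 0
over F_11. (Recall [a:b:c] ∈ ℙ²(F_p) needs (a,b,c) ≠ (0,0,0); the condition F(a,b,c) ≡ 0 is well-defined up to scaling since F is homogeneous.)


F(9,1,2) ≡ 3 (mod 11); P is NOT on the curve.

Evaluate F(9, 1, 2) term-by-term (mod 11).
  -3*X**2 ↦ -3·81·1·1 = -243
  -3*X*Y ↦ -3·9·1·1 = -27
  -3*X*Z ↦ -3·9·1·2 = -54
  -2*Y**2 ↦ -2·1·1·1 = -2
  Y*Z ↦ 1·1·1·2 = 2
  2*Z**2 ↦ 2·1·1·4 = 8
Sum: F(9, 1, 2) = (-243) + (-27) + (-54) + (-2) + (2) + (8) = -316.
Reducing mod 11: -316 ≡ 3 (mod 11).
Since F(a, b, c) ≡ 3 ≠ 0 (mod 11), P does NOT lie on the curve.


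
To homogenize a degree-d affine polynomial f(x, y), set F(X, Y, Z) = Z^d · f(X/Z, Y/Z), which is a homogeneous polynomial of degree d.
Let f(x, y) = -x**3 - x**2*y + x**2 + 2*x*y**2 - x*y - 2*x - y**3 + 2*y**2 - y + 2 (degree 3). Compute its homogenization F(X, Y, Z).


F(X, Y, Z) = -X**3 - X**2*Y + X**2*Z + 2*X*Y**2 - X*Y*Z - 2*X*Z**2 - Y**3 + 2*Y**2*Z - Y*Z**2 + 2*Z**3

deg(f) = 3.
Substitute x = X/Z, y = Y/Z into f, then multiply by Z^3.
  monomial -1·x^3·y^0 ↦ -1·X^3·Y^0·Z^0.
  monomial -1·x^2·y^1 ↦ -1·X^2·Y^1·Z^0.
  monomial 1·x^2·y^0 ↦ 1·X^2·Y^0·Z^1.
  monomial 2·x^1·y^2 ↦ 2·X^1·Y^2·Z^0.
  monomial -1·x^1·y^1 ↦ -1·X^1·Y^1·Z^1.
  monomial -2·x^1·y^0 ↦ -2·X^1·Y^0·Z^2.
  monomial -1·x^0·y^3 ↦ -1·X^0·Y^3·Z^0.
  monomial 2·x^0·y^2 ↦ 2·X^0·Y^2·Z^1.
  monomial -1·x^0·y^1 ↦ -1·X^0·Y^1·Z^2.
  monomial 2·x^0·y^0 ↦ 2·X^0·Y^0·Z^3.
Collecting: F(X, Y, Z) = -X**3 - X**2*Y + X**2*Z + 2*X*Y**2 - X*Y*Z - 2*X*Z**2 - Y**3 + 2*Y**2*Z - Y*Z**2 + 2*Z**3.


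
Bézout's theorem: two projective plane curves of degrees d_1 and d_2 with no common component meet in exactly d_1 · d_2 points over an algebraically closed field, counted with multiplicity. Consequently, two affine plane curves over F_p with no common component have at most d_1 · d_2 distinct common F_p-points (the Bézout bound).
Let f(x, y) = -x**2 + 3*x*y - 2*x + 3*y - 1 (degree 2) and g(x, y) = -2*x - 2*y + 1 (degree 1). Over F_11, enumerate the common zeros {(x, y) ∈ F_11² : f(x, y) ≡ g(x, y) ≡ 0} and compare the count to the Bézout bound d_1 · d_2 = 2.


Common zeros: {(7, 10), (10, 7)}; count = 2; Bézout bound = 2.

deg(f) = 2, deg(g) = 1, so Bézout bound = 2.
Scan x ∈ F_11. For each x, list the y ∈ F_11 with f(x, y) ≡ 0 and those with g(x, y) ≡ 0 (mod 11); the common zeros in that column are the intersection.
  x = 0: f ≡ 0 at y ∈ {4}; g ≡ 0 at y ∈ {6}; common: ∅.
  x = 1: f ≡ 0 at y ∈ {8}; g ≡ 0 at y ∈ {5}; common: ∅.
  x = 2: f ≡ 0 at y ∈ {1}; g ≡ 0 at y ∈ {4}; common: ∅.
  x = 3: f ≡ 0 at y ∈ {5}; g ≡ 0 at y ∈ {3}; common: ∅.
  x = 4: f ≡ 0 at y ∈ {9}; g ≡ 0 at y ∈ {2}; common: ∅.
  x = 5: f ≡ 0 at y ∈ {2}; g ≡ 0 at y ∈ {1}; common: ∅.
  x = 6: f ≡ 0 at y ∈ {6}; g ≡ 0 at y ∈ {0}; common: ∅.
  x = 7: f ≡ 0 at y ∈ {10}; g ≡ 0 at y ∈ {10}; common: {10}.
  x = 8: f ≡ 0 at y ∈ {3}; g ≡ 0 at y ∈ {9}; common: ∅.
  x = 9: f ≡ 0 at y ∈ {7}; g ≡ 0 at y ∈ {8}; common: ∅.
  x = 10: f ≡ 0 at y ∈ {0, 1, 2, 3, 4, 5, 6, 7, 8, 9, 10}; g ≡ 0 at y ∈ {7}; common: {7}.
Collecting: common zeros = {(7, 10), (10, 7)}, so the count is 2.
Comparison with the Bézout bound: 2 ≤ 2 = deg(f)·deg(g), as expected for curves with no common component (the bound is attained).


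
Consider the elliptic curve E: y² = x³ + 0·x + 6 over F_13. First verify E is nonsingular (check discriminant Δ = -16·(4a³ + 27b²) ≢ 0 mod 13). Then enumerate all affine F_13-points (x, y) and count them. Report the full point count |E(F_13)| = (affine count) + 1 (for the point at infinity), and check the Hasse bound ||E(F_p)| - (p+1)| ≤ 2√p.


Affine points = {(2, 1), (2, 12), (5, 1), (5, 12), (6, 1), (6, 12)}; affine count = 6; |E(F_13)| = 7.

Discriminant check: Δ ∝ 4a³ + 27b² = 4·0³ + 27·6² = 4·0 + 27·36 ≡ 10 (mod 13). Nonzero ⇒ E is nonsingular.
For each x ∈ F_13, compute rhs = x³ + 0·x + 6 mod 13, then count y ∈ F_13 with y² ≡ rhs.
  x = 0: rhs = 6, matching y values: none (0 points).
  x = 1: rhs = 7, matching y values: none (0 points).
  x = 2: rhs = 1, matching y values: 1, 12 (2 points).
  x = 3: rhs = 7, matching y values: none (0 points).
  x = 4: rhs = 5, matching y values: none (0 points).
  x = 5: rhs = 1, matching y values: 1, 12 (2 points).
  x = 6: rhs = 1, matching y values: 1, 12 (2 points).
  x = 7: rhs = 11, matching y values: none (0 points).
  x = 8: rhs = 11, matching y values: none (0 points).
  x = 9: rhs = 7, matching y values: none (0 points).
  x = 10: rhs = 5, matching y values: none (0 points).
  x = 11: rhs = 11, matching y values: none (0 points).
  x = 12: rhs = 5, matching y values: none (0 points).
Total affine count: 6.
Full point count |E(F_13)| = 6 + 1 = 7.
Hasse bound: |7 − (13+1)| = |-7| = 7 ≤ 2√13 ≈ 7.2111 ✓.


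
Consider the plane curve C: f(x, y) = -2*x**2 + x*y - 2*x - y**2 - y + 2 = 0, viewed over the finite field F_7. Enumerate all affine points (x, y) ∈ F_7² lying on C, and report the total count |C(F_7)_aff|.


Affine F_7-points: {(0, 1), (0, 5), (3, 1), (4, 4), (4, 6), (5, 5), (5, 6)}; count = 7.

For each of the 49 pairs (x, y) ∈ F_7², evaluate f(x, y) mod 7. Record the zeros.
  x = 0: [0↦2, 1↦0, 2↦3, 3↦4, 4↦3, 5↦0, 6↦2]  zeros at y ∈ {1, 5}
  x = 1: [0↦5, 1↦4, 2↦1, 3↦3, 4↦3, 5↦1, 6↦4]  zeros at y ∈ ∅
  x = 2: [0↦4, 1↦4, 2↦2, 3↦5, 4↦6, 5↦5, 6↦2]  zeros at y ∈ ∅
  x = 3: [0↦6, 1↦0, 2↦6, 3↦3, 4↦5, 5↦5, 6↦3]  zeros at y ∈ {1}
  x = 4: [0↦4, 1↦6, 2↦6, 3↦4, 4↦0, 5↦1, 6↦0]  zeros at y ∈ {4, 6}
  x = 5: [0↦5, 1↦1, 2↦2, 3↦1, 4↦5, 5↦0, 6↦0]  zeros at y ∈ {5, 6}
  x = 6: [0↦2, 1↦6, 2↦1, 3↦1, 4↦6, 5↦2, 6↦3]  zeros at y ∈ ∅
Collecting zeros: affine points = {(0, 1), (0, 5), (3, 1), (4, 4), (4, 6), (5, 5), (5, 6)}.
Total count |C(F_7)_aff| = 7.


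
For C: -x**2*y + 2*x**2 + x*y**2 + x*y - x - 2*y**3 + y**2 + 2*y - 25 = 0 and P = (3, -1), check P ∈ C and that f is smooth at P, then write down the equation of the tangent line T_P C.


Tangent line at P: 17*x - 18*y - 69 = 0.

Step 1: f(3, -1) = 0, so P lies on C.
Step 2: partial derivatives
  f_x(x, y) = -2*x*y + 4*x + y**2 + y - 1, f_y(x, y) = -x**2 + 2*x*y + x - 6*y**2 + 2*y + 2.
  f_x(P) = 17, f_y(P) = -18 (gradient nonzero, so P is smooth).
Step 3: tangent line at P: 17·(x − 3) + -18·(y − -1) = 0.
Expanding: 17*x - 18*y - 69 = 0.


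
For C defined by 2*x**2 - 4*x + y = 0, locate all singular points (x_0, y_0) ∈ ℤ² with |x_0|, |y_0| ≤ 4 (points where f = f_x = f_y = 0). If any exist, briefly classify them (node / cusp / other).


No singular points in the scanned grid; C is smooth there.

Compute partial derivatives:
  f_x = 4*x - 4.
  f_y = 1.
f_y = 1 is a nonzero constant, so f_y never vanishes: no point (x, y) can satisfy f = f_x = f_y = 0. In particular no (x, y) ∈ {−4, ..., 4}² is singular; the curve is smooth.
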